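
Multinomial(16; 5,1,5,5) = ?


16! = 20922789888000
Denominator: 5!=120 * 1!=1 * 5!=120 * 5!=120
Coefficient = 20922789888000 / 1728000 = 12108096

12108096


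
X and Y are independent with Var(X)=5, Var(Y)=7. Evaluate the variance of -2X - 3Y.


Independence => Cov(X,Y)=0
Var(-2X - 3Y) = (-2)^2*Var(X) + (-3)^2*Var(Y)
= 4*5 + 9*7 = 83

83


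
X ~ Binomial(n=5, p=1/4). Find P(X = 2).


P(X=2) = C(5,2) * p^2 * (1-p)^3
= 10 * 1/16 * 27/64
= 135/512

135/512


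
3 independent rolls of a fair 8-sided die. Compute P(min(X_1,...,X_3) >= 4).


P(min >= 4) = P(all X_i >= 4) = (P(X_1 >= 4))^3
= (5/8)^3 = 125/512

125/512


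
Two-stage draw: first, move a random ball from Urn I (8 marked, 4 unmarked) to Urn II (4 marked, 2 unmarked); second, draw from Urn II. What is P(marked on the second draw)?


P(transfer marked) = 8/12 = 2/3; P(transfer unmarked) = 1/3
If marked transferred: Urn II has 5 marked of 7, so P(marked|marked moved) = 5/7
If unmarked transferred: Urn II has 4 marked of 7, so P(marked|unmarked moved) = 4/7
By total probability: P(marked) = 2/3*5/7 + 1/3*4/7 = 2/3

2/3


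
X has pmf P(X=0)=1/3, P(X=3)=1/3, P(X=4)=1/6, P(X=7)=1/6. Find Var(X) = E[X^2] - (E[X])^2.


E[X] = 17/6, E[X^2] = 83/6
Var(X) = E[X^2] - (E[X])^2 = 83/6 - (17/6)^2 = 209/36

209/36


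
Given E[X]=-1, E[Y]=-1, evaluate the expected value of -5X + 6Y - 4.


E[-5X + 6Y - 4] = -5*E[X] + 6*E[Y] - 4
= (-5)*(-1) + (6)*(-1) + (-4)
= 5 - 6 - 4 = -5

-5


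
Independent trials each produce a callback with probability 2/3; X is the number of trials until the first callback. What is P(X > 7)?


P(X > 7) = P(first 7 trials all fail) = (1-p)^7 = (1/3)^7 = 1/2187

1/2187


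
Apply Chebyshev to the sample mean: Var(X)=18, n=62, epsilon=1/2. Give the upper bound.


Var(Xbar) = Var(X)/n = 18/62
Chebyshev: P(|Xbar-mu| >= 1/2) <= Var(Xbar)/(1/2)^2 = (9/31)/(1/4) = 36/31
Bound exceeds 1, so trivial bound: 1

1


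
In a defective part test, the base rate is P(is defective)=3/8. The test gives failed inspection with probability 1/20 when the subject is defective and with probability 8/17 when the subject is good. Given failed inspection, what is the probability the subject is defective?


P(A) = P(A|B)P(B) + P(A|B')P(B') = 1/20*3/8 + 8/17*5/8 = 851/2720
P(B|A) = P(A|B)P(B)/P(A) = (3/160)/(851/2720) = 51/851

51/851


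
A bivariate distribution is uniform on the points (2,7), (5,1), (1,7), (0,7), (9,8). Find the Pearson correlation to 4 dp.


Cov(X,Y) = -0.8000, Var(X) = 10.6400, Var(Y) = 6.4000
rho = Cov/(sqrt(VarX)*sqrt(VarY)) = -0.0969

-0.0969


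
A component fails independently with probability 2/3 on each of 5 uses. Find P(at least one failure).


P(at least one) = 1 - P(none)
P(none) = (1 - 2/3)^5 = (1/3)^5 = 1/243
P(at least one) = 1 - 1/243 = 242/243

242/243


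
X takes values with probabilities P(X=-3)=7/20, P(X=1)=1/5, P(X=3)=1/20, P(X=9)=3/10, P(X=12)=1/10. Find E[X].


E[X] = sum(x * P(x))
= -3*7/20 + 1*1/5 + 3*1/20 + 9*3/10 + 12*1/10
= 16/5

16/5


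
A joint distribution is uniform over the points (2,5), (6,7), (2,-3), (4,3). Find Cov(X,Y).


E[X]=7/2, E[Y]=3, E[XY]=29/2
Cov(X,Y) = E[XY] - E[X]E[Y] = 29/2 - 7/2*3 = 4

4


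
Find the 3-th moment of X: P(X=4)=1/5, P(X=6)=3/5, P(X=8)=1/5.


E[X^3] = sum(x^3 * P(x))
= 64*1/5 + 216*3/5 + 512*1/5
= 1224/5

1224/5


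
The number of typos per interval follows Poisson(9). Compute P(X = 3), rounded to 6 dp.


P(X=3) = e^(-9) * 9^3 / 3!
≈ 0.0001234098041 * 729 / 6
≈ 0.014994

0.014994


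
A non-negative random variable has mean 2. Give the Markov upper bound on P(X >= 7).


Markov: P(X >= a) <= E[X]/a
P(X >= 7) <= 2/7

2/7


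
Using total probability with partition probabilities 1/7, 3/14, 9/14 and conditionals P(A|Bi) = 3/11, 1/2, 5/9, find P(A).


P(A) = P(A|B1)P(B1) + P(A|B2)P(B2) + P(A|B3)P(B3)
= 3/11*1/7 + 1/2*3/14 + 5/9*9/14
= 3/77 + 3/28 + 5/14 = 155/308

155/308


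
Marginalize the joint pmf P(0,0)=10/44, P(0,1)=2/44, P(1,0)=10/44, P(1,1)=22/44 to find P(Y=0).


P(Y=0) = P(0,0)+P(1,0) = 10/44 + 10/44 = 20/44 = 5/11

5/11


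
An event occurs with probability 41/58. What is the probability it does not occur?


P(A') = 1 - P(A) = 1 - 41/58 = 17/58

17/58


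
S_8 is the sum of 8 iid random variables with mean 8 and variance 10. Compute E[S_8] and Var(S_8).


E[S_n] = n*mu = 8*8 = 64
Var(S_n) = n*sigma^2 = 8*10 = 80

E[S_8]=64, Var(S_8)=80


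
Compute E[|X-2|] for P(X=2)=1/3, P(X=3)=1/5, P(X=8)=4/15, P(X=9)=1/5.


E[|X-2|] = sum(g(x)*P(x))
= 0*1/3 + 1*1/5 + 6*4/15 + 7*1/5
= 16/5

16/5


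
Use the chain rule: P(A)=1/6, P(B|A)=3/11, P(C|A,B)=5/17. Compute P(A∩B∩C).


P(A∩B∩C) = P(A) * P(B|A) * P(C|A∩B)
= 1/6 * 3/11 * 5/17
= 1/22 * 5/17 = 5/374

5/374


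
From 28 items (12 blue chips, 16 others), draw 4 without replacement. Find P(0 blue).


P(X=0) = C(12,0)*C(16,4) / C(28,4)
= 1*1820 / 20475
= 1820/20475 = 4/45

4/45


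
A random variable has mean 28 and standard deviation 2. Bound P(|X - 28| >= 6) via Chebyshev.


k = 6/2 = 3
Chebyshev: P(|X-mu| >= k*sigma) <= 1/k^2 = 1/3^2 = 1/9

1/9


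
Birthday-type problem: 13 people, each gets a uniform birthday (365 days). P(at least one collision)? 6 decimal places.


P(all different) = prod((365-i)/365 for i=0..12) = 0.805590
P(at least one match) = 1 - 0.805590 = 0.194410

0.194410


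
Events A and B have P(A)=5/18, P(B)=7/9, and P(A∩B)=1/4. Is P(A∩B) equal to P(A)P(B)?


P(A)*P(B) = 5/18*7/9 = 35/162
P(A∩B) = 1/4 != 35/162, so not independent

No, A and B are not independent


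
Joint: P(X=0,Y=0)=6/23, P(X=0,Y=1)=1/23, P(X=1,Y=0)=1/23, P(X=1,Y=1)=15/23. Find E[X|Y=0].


P(Y=0) = 7/23
E[X|Y=0] = (0*6 + 1*1)/7 = 1/7

1/7


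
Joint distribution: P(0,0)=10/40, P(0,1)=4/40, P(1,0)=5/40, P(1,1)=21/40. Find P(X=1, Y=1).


Read from table: P(X=1, Y=1) = 21/40

21/40


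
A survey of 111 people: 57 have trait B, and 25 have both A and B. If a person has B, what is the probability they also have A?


P(A|B) = P(A∩B)/P(B) = (25/111)/(57/111) = 25/57

25/57


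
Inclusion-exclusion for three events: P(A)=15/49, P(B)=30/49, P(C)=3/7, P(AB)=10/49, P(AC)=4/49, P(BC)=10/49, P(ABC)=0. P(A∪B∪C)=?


P(A∪B∪C) = P(A)+P(B)+P(C) - P(AB)-P(AC)-P(BC) + P(ABC)
= 15/49+30/49+3/7 - 10/49-4/49-10/49 + 0
= 6/7

6/7


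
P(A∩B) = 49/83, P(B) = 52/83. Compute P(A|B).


P(A|B) = P(A∩B)/P(B) = (49/83)/(52/83) = 49/52

49/52


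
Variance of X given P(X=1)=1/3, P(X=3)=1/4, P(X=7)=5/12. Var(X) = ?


E[X] = 4, E[X^2] = 23
Var(X) = E[X^2] - (E[X])^2 = 23 - (4)^2 = 7

7


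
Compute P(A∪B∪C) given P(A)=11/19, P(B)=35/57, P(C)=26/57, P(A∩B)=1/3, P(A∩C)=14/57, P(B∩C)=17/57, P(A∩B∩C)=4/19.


P(A∪B∪C) = P(A)+P(B)+P(C) - P(AB)-P(AC)-P(BC) + P(ABC)
= 11/19+35/57+26/57 - 1/3-14/57-17/57 + 4/19
= 56/57

56/57


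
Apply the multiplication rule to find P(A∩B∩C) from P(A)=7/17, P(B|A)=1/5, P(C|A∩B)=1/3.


P(A∩B∩C) = P(A) * P(B|A) * P(C|A∩B)
= 7/17 * 1/5 * 1/3
= 7/85 * 1/3 = 7/255

7/255


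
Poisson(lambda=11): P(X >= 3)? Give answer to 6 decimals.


P(X>=3) = 1 - P(X<=2) = 1 - (e^(-11)*11^0/0! + e^(-11)*11^1/1! + e^(-11)*11^2/2!)
≈ 1 - (0.0000167017 + 0.0001837187 + 0.0010104529)
= 1 - 0.0012108733 = 0.9987891267
≈ 0.998789

0.998789


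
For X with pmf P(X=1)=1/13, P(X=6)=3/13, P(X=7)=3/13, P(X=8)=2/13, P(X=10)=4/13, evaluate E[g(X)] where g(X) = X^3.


E[X^3] = sum(g(x)*P(x))
= 1*1/13 + 216*3/13 + 343*3/13 + 512*2/13 + 1000*4/13
= 6702/13

6702/13


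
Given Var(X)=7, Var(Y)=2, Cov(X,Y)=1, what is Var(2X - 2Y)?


Var(2X - 2Y) = 2^2*Var(X) + (-2)^2*Var(Y) + 2*2*(-2)*Cov(X,Y)
= 4*7 + 4*2 - 8*1
= 28 + 8 - 8 = 28

28


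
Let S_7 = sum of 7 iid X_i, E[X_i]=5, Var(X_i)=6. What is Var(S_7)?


By independence, Var(S_n) = n*Var(X_1) = 7*6 = 42

42


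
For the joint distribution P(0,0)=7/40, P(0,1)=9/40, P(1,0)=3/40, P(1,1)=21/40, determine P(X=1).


P(X=1) = P(1,0)+P(1,1) = 3/40 + 21/40 = 24/40 = 3/5

3/5


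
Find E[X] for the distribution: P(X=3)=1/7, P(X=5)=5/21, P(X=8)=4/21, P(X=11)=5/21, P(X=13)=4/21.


E[X] = sum(x * P(x))
= 3*1/7 + 5*5/21 + 8*4/21 + 11*5/21 + 13*4/21
= 173/21

173/21


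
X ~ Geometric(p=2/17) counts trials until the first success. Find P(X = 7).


P(X=7) = (1-p)^6 * p = (15/17)^6 * 2/17
= 11390625/24137569 * 2/17 = 22781250/410338673

22781250/410338673


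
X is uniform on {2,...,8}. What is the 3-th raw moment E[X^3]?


E[X^3] = (1/7) * sum(x^3 for x=2..8)
= 1295/7 = 185

185


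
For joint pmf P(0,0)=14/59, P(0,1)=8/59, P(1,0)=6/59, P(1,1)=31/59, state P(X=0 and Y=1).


Read from table: P(X=0, Y=1) = 8/59

8/59


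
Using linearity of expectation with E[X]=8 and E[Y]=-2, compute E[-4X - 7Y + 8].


E[-4X - 7Y + 8] = -4*E[X] - 7*E[Y] + 8
= (-4)*(8) + (-7)*(-2) + (8)
= -32 + 14 + 8 = -10

-10


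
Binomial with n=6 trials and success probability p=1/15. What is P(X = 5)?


P(X=5) = C(6,5) * p^5 * (1-p)^1
= 6 * 1/759375 * 14/15
= 28/3796875

28/3796875


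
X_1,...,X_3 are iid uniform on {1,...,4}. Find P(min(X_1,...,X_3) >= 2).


P(min >= 2) = P(all X_i >= 2) = (P(X_1 >= 2))^3
= (3/4)^3 = 27/64

27/64


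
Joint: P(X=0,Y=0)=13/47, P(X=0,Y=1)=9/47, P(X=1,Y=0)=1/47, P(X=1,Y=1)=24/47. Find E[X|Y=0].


P(Y=0) = 14/47
E[X|Y=0] = (0*13 + 1*1)/14 = 1/14

1/14


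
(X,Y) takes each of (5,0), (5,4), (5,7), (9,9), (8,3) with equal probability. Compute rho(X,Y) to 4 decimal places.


Cov(X,Y) = 2.5600, Var(X) = 3.0400, Var(Y) = 9.8400
rho = Cov/(sqrt(VarX)*sqrt(VarY)) = 0.4681

0.4681


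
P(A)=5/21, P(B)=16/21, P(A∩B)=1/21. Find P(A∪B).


P(A∪B) = P(A) + P(B) - P(A∩B)
= 5/21 + 16/21 - 1/21 = 20/21

20/21


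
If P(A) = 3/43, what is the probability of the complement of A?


P(A') = 1 - P(A) = 1 - 3/43 = 40/43

40/43


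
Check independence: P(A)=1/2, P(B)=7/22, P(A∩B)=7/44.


P(A)*P(B) = 1/2*7/22 = 7/44
P(A∩B) = 7/44, which equals P(A)P(B), so independent

Yes, A and B are independent


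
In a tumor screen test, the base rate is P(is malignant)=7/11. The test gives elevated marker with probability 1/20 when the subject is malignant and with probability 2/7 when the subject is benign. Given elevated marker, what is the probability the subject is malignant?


P(A) = P(A|B)P(B) + P(A|B')P(B') = 1/20*7/11 + 2/7*4/11 = 19/140
P(B|A) = P(A|B)P(B)/P(A) = (7/220)/(19/140) = 49/209

49/209


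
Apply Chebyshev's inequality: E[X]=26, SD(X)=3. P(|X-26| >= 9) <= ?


k = 9/3 = 3
Chebyshev: P(|X-mu| >= k*sigma) <= 1/k^2 = 1/3^2 = 1/9

1/9


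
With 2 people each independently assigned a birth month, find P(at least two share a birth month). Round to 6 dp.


P(all different) = prod((12-i)/12 for i=0..1) = 0.916667
P(at least one match) = 1 - 0.916667 = 0.083333

0.083333


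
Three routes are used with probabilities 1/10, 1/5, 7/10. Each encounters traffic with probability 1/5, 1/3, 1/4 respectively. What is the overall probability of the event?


P(A) = P(A|B1)P(B1) + P(A|B2)P(B2) + P(A|B3)P(B3)
= 1/5*1/10 + 1/3*1/5 + 1/4*7/10
= 1/50 + 1/15 + 7/40 = 157/600

157/600


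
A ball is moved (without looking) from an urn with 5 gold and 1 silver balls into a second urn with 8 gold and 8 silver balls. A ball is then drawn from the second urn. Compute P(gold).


P(transfer gold) = 5/6; P(transfer silver) = 1/6
If gold transferred: Urn II has 9 gold of 17, so P(gold|gold moved) = 9/17
If silver transferred: Urn II has 8 gold of 17, so P(gold|silver moved) = 8/17
By total probability: P(gold) = 5/6*9/17 + 1/6*8/17 = 53/102

53/102


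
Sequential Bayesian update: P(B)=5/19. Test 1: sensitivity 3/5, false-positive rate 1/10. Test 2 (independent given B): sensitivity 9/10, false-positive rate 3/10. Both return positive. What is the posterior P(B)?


After test 1: P(+) = 3/5*5/19 + 1/10*14/19 = 22/95
P(B|+) = (3/19)/(22/95) = 15/22
After test 2 (use post1 as new prior): P(+) = 9/10*15/22 + 3/10*7/22 = 39/55
P(B|+,+) = (27/44)/(39/55) = 45/52

45/52


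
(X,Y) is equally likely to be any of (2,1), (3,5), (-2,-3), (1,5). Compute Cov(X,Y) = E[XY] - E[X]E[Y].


E[X]=1, E[Y]=2, E[XY]=7
Cov(X,Y) = E[XY] - E[X]E[Y] = 7 - 1*2 = 5

5


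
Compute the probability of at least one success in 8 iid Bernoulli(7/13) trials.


P(at least one) = 1 - P(none)
P(none) = (1 - 7/13)^8 = (6/13)^8 = 1679616/815730721
P(at least one) = 1 - 1679616/815730721 = 814051105/815730721

814051105/815730721


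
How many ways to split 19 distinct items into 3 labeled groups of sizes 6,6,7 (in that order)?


19! = 121645100408832000
Denominator: 6!=720 * 6!=720 * 7!=5040
Coefficient = 121645100408832000 / 2612736000 = 46558512

46558512


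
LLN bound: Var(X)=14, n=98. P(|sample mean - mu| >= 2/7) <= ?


Var(Xbar) = Var(X)/n = 14/98
Chebyshev: P(|Xbar-mu| >= 2/7) <= Var(Xbar)/(2/7)^2 = (1/7)/(4/49) = 7/4
Bound exceeds 1, so trivial bound: 1

1


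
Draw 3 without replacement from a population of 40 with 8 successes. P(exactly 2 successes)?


P(X=2) = C(8,2)*C(32,1) / C(40,3)
= 28*32 / 9880
= 896/9880 = 112/1235

112/1235


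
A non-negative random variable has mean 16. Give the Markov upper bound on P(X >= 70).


Markov: P(X >= a) <= E[X]/a
P(X >= 70) <= 16/70 = 8/35

8/35


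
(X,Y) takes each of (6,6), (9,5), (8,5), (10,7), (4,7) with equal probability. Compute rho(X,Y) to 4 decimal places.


Cov(X,Y) = -0.6000, Var(X) = 4.6400, Var(Y) = 0.8000
rho = Cov/(sqrt(VarX)*sqrt(VarY)) = -0.3114

-0.3114


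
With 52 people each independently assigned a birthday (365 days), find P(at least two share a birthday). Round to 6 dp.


P(all different) = prod((365-i)/365 for i=0..51) = 0.021995
P(at least one match) = 1 - 0.021995 = 0.978005

0.978005


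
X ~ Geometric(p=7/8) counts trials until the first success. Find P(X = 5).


P(X=5) = (1-p)^4 * p = (1/8)^4 * 7/8
= 1/4096 * 7/8 = 7/32768

7/32768


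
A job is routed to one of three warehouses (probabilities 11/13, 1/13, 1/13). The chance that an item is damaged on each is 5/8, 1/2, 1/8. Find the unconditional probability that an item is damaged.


P(A) = P(A|B1)P(B1) + P(A|B2)P(B2) + P(A|B3)P(B3)
= 5/8*11/13 + 1/2*1/13 + 1/8*1/13
= 55/104 + 1/26 + 1/104 = 15/26

15/26


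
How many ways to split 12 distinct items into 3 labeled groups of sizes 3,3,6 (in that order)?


12! = 479001600
Denominator: 3!=6 * 3!=6 * 6!=720
Coefficient = 479001600 / 25920 = 18480

18480


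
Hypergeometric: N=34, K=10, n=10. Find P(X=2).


P(X=2) = C(10,2)*C(24,8) / C(34,10)
= 45*735471 / 131128140
= 33096195/131128140 = 11799/46748

11799/46748


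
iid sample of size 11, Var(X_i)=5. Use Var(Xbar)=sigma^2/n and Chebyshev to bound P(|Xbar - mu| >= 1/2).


Var(Xbar) = Var(X)/n = 5/11
Chebyshev: P(|Xbar-mu| >= 1/2) <= Var(Xbar)/(1/2)^2 = (5/11)/(1/4) = 20/11
Bound exceeds 1, so trivial bound: 1

1


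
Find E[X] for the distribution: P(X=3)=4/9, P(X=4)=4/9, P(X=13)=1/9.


E[X] = sum(x * P(x))
= 3*4/9 + 4*4/9 + 13*1/9
= 41/9

41/9


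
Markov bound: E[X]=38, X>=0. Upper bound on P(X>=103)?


Markov: P(X >= a) <= E[X]/a
P(X >= 103) <= 38/103

38/103


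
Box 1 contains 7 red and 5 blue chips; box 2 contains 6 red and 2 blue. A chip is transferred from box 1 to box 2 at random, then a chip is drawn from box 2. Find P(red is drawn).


P(transfer red) = 7/12; P(transfer blue) = 5/12
If red transferred: Urn II has 7 red of 9, so P(red|red moved) = 7/9
If blue transferred: Urn II has 6 red of 9, so P(red|blue moved) = 2/3
By total probability: P(red) = 7/12*7/9 + 5/12*2/3 = 79/108

79/108


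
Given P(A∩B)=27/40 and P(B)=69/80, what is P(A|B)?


P(A|B) = P(A∩B)/P(B) = (54/80)/(69/80) = 54/69 = 18/23

18/23


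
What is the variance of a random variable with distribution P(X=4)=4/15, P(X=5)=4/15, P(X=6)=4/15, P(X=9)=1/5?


E[X] = 29/5, E[X^2] = 551/15
Var(X) = E[X^2] - (E[X])^2 = 551/15 - (29/5)^2 = 232/75

232/75


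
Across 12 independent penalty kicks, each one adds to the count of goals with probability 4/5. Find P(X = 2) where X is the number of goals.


P(X=2) = C(12,2) * p^2 * (1-p)^10
= 66 * 16/25 * 1/9765625
= 1056/244140625

1056/244140625


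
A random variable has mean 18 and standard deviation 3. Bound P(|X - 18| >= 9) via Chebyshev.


k = 9/3 = 3
Chebyshev: P(|X-mu| >= k*sigma) <= 1/k^2 = 1/3^2 = 1/9

1/9


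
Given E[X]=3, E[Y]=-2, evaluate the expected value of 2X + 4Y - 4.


E[2X + 4Y - 4] = 2*E[X] + 4*E[Y] - 4
= (2)*(3) + (4)*(-2) + (-4)
= 6 - 8 - 4 = -6

-6


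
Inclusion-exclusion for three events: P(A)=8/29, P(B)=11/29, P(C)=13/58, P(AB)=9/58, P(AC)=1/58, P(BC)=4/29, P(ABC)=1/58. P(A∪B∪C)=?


P(A∪B∪C) = P(A)+P(B)+P(C) - P(AB)-P(AC)-P(BC) + P(ABC)
= 8/29+11/29+13/58 - 9/58-1/58-4/29 + 1/58
= 17/29

17/29


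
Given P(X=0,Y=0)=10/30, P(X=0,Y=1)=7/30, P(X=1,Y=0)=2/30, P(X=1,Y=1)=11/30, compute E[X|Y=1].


P(Y=1) = 18/30
E[X|Y=1] = (0*7 + 1*11)/18 = 11/18

11/18


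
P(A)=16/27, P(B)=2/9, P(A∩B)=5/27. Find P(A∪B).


P(A∪B) = P(A) + P(B) - P(A∩B)
= 16/27 + 2/9 - 5/27 = 17/27

17/27


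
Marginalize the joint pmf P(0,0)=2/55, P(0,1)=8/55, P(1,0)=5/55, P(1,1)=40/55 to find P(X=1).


P(X=1) = P(1,0)+P(1,1) = 5/55 + 40/55 = 45/55 = 9/11

9/11


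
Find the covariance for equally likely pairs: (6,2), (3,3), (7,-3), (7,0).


E[X]=23/4, E[Y]=1/2, E[XY]=0
Cov(X,Y) = E[XY] - E[X]E[Y] = 0 - 23/4*1/2 = -23/8

-23/8


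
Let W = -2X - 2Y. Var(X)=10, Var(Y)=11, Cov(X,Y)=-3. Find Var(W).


Var(-2X - 2Y) = (-2)^2*Var(X) + (-2)^2*Var(Y) + 2*(-2)*(-2)*Cov(X,Y)
= 4*10 + 4*11 + 8*(-3)
= 40 + 44 - 24 = 60

60


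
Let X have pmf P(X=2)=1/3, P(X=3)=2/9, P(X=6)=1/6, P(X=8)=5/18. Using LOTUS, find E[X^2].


E[X^2] = sum(g(x)*P(x))
= 4*1/3 + 9*2/9 + 36*1/6 + 64*5/18
= 244/9

244/9


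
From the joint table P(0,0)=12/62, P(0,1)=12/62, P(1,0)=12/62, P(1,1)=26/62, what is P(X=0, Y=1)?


Read from table: P(X=0, Y=1) = 12/62 = 6/31

6/31


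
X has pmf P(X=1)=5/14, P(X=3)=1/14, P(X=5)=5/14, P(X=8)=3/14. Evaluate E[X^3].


E[X^3] = sum(x^3 * P(x))
= 1*5/14 + 27*1/14 + 125*5/14 + 512*3/14
= 2193/14

2193/14


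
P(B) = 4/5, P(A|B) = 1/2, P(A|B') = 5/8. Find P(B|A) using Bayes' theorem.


P(A) = P(A|B)P(B) + P(A|B')P(B') = 1/2*4/5 + 5/8*1/5 = 21/40
P(B|A) = P(A|B)P(B)/P(A) = (2/5)/(21/40) = 16/21

16/21


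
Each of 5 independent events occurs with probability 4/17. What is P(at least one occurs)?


P(at least one) = 1 - P(none)
P(none) = (1 - 4/17)^5 = (13/17)^5 = 371293/1419857
P(at least one) = 1 - 371293/1419857 = 1048564/1419857

1048564/1419857


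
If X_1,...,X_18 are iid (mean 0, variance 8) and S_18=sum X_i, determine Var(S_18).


By independence, Var(S_n) = n*Var(X_1) = 18*8 = 144

144


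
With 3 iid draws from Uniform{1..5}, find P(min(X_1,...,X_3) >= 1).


P(min >= 1) = P(all X_i >= 1) = (P(X_1 >= 1))^3
= (5/5)^3 = 1^3 = 1

1


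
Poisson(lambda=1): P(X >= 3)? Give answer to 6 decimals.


P(X>=3) = 1 - P(X<=2) = 1 - (e^(-1)*1^0/0! + e^(-1)*1^1/1! + e^(-1)*1^2/2!)
≈ 1 - (0.3678794412 + 0.3678794412 + 0.1839397206)
= 1 - 0.9196986030 = 0.0803013970
≈ 0.080301

0.080301


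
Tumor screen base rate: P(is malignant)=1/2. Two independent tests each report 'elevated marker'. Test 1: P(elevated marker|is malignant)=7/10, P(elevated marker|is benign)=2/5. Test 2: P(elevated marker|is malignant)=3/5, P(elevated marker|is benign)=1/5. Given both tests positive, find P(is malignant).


After test 1: P(+) = 7/10*1/2 + 2/5*1/2 = 11/20
P(B|+) = (7/20)/(11/20) = 7/11
After test 2 (use post1 as new prior): P(+) = 3/5*7/11 + 1/5*4/11 = 5/11
P(B|+,+) = (21/55)/(5/11) = 21/25

21/25


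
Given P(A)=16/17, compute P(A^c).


P(A') = 1 - P(A) = 1 - 16/17 = 1/17

1/17


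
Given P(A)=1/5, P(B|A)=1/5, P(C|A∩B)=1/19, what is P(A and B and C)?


P(A∩B∩C) = P(A) * P(B|A) * P(C|A∩B)
= 1/5 * 1/5 * 1/19
= 1/25 * 1/19 = 1/475

1/475


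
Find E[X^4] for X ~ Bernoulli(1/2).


For Bernoulli: X in {0,1}
E[X^4] = 0^4*(1-1/2) + 1^4*1/2 = 1/2

1/2


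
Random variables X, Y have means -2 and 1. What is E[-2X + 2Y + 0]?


E[-2X + 2Y + 0] = -2*E[X] + 2*E[Y] + 0
= (-2)*(-2) + (2)*(1) + (0)
= 4 + 2 + 0 = 6

6


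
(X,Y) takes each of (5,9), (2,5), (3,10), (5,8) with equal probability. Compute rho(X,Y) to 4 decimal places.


Cov(X,Y) = 1.2500, Var(X) = 1.6875, Var(Y) = 3.5000
rho = Cov/(sqrt(VarX)*sqrt(VarY)) = 0.5143

0.5143


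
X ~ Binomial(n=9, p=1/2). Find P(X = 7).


P(X=7) = C(9,7) * p^7 * (1-p)^2
= 36 * 1/128 * 1/4
= 9/128

9/128


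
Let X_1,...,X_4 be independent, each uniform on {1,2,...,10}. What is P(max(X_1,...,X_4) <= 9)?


P(max <= 9) = P(all X_i <= 9) = (P(X_1 <= 9))^4
= (9/10)^4 = 6561/10000

6561/10000


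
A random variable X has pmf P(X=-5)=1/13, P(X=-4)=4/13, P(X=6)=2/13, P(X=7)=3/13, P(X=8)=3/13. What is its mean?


E[X] = sum(x * P(x))
= -5*1/13 - 4*4/13 + 6*2/13 + 7*3/13 + 8*3/13
= 36/13

36/13


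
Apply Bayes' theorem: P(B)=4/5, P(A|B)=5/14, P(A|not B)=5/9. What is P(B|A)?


P(A) = P(A|B)P(B) + P(A|B')P(B') = 5/14*4/5 + 5/9*1/5 = 25/63
P(B|A) = P(A|B)P(B)/P(A) = (2/7)/(25/63) = 18/25

18/25


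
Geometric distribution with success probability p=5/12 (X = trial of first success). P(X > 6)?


P(X > 6) = P(first 6 trials all fail) = (1-p)^6 = (7/12)^6 = 117649/2985984

117649/2985984


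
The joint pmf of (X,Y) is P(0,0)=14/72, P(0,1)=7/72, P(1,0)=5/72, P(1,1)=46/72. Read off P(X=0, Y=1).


Read from table: P(X=0, Y=1) = 7/72

7/72


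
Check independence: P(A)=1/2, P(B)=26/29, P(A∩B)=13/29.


P(A)*P(B) = 1/2*26/29 = 13/29
P(A∩B) = 13/29, which equals P(A)P(B), so independent

Yes, A and B are independent


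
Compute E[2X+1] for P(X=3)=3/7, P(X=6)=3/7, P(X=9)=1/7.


E[2X+1] = sum(g(x)*P(x))
= 7*3/7 + 13*3/7 + 19*1/7
= 79/7

79/7


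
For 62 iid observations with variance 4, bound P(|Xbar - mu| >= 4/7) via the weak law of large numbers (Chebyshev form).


Var(Xbar) = Var(X)/n = 4/62
Chebyshev: P(|Xbar-mu| >= 4/7) <= Var(Xbar)/(4/7)^2 = (2/31)/(16/49) = 49/248

49/248


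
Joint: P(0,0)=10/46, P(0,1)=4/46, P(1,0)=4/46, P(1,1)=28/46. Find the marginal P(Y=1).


P(Y=1) = P(0,1)+P(1,1) = 4/46 + 28/46 = 32/46 = 16/23

16/23


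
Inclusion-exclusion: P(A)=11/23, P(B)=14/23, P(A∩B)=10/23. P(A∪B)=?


P(A∪B) = P(A) + P(B) - P(A∩B)
= 11/23 + 14/23 - 10/23 = 15/23

15/23


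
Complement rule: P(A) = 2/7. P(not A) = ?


P(A') = 1 - P(A) = 1 - 2/7 = 5/7

5/7


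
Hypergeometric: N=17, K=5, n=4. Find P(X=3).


P(X=3) = C(5,3)*C(12,1) / C(17,4)
= 10*12 / 2380
= 120/2380 = 6/119

6/119


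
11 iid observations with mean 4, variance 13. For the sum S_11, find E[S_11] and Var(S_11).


E[S_n] = n*mu = 11*4 = 44
Var(S_n) = n*sigma^2 = 11*13 = 143

E[S_11]=44, Var(S_11)=143


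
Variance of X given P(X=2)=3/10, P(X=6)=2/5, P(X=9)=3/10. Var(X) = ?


E[X] = 57/10, E[X^2] = 399/10
Var(X) = E[X^2] - (E[X])^2 = 399/10 - (57/10)^2 = 741/100

741/100


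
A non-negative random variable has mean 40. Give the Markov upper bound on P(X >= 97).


Markov: P(X >= a) <= E[X]/a
P(X >= 97) <= 40/97

40/97


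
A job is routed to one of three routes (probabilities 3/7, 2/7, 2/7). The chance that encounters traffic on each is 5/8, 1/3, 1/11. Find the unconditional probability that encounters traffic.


P(A) = P(A|B1)P(B1) + P(A|B2)P(B2) + P(A|B3)P(B3)
= 5/8*3/7 + 1/3*2/7 + 1/11*2/7
= 15/56 + 2/21 + 2/77 = 719/1848

719/1848


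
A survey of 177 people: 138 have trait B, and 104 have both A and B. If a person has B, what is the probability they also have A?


P(A|B) = P(A∩B)/P(B) = (104/177)/(138/177) = 104/138 = 52/69

52/69


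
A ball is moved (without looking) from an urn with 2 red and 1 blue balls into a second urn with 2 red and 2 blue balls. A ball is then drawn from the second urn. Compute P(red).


P(transfer red) = 2/3; P(transfer blue) = 1/3
If red transferred: Urn II has 3 red of 5, so P(red|red moved) = 3/5
If blue transferred: Urn II has 2 red of 5, so P(red|blue moved) = 2/5
By total probability: P(red) = 2/3*3/5 + 1/3*2/5 = 8/15

8/15


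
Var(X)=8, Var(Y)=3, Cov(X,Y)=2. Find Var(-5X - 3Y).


Var(-5X - 3Y) = (-5)^2*Var(X) + (-3)^2*Var(Y) + 2*(-5)*(-3)*Cov(X,Y)
= 25*8 + 9*3 + 30*2
= 200 + 27 + 60 = 287

287


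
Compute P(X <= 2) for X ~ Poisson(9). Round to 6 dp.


P(X<=2) = e^(-9)*9^0/0! + e^(-9)*9^1/1! + e^(-9)*9^2/2!
≈ 0.0001234098 + 0.0011106882 + 0.0049980971
= 0.0062321951
≈ 0.006232

0.006232


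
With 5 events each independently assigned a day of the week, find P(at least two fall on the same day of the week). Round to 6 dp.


P(all different) = prod((7-i)/7 for i=0..4) = 0.149938
P(at least one match) = 1 - 0.149938 = 0.850062

0.850062


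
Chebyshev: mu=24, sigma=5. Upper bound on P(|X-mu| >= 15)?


k = 15/5 = 3
Chebyshev: P(|X-mu| >= k*sigma) <= 1/k^2 = 1/3^2 = 1/9

1/9


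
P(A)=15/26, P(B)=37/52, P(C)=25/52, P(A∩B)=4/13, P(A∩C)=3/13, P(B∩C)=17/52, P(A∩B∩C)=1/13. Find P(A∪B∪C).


P(A∪B∪C) = P(A)+P(B)+P(C) - P(AB)-P(AC)-P(BC) + P(ABC)
= 15/26+37/52+25/52 - 4/13-3/13-17/52 + 1/13
= 51/52

51/52


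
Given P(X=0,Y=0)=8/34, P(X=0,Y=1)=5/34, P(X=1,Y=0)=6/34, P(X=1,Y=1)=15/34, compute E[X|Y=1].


P(Y=1) = 20/34
E[X|Y=1] = (0*5 + 1*15)/20 = 15/20 = 3/4

3/4


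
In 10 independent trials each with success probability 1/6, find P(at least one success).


P(at least one) = 1 - P(none)
P(none) = (1 - 1/6)^10 = (5/6)^10 = 9765625/60466176
P(at least one) = 1 - 9765625/60466176 = 50700551/60466176

50700551/60466176


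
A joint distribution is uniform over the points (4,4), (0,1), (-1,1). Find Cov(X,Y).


E[X]=1, E[Y]=2, E[XY]=5
Cov(X,Y) = E[XY] - E[X]E[Y] = 5 - 1*2 = 3

3


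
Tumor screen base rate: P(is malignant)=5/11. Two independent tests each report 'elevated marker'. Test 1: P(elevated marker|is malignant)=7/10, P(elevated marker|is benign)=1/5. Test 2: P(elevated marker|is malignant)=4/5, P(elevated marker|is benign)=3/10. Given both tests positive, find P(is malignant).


After test 1: P(+) = 7/10*5/11 + 1/5*6/11 = 47/110
P(B|+) = (7/22)/(47/110) = 35/47
After test 2 (use post1 as new prior): P(+) = 4/5*35/47 + 3/10*12/47 = 158/235
P(B|+,+) = (28/47)/(158/235) = 70/79

70/79


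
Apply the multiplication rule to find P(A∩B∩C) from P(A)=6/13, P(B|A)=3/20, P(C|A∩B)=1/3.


P(A∩B∩C) = P(A) * P(B|A) * P(C|A∩B)
= 6/13 * 3/20 * 1/3
= 9/130 * 1/3 = 3/130

3/130


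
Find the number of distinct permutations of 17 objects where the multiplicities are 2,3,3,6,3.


17! = 355687428096000
Denominator: 2!=2 * 3!=6 * 3!=6 * 6!=720 * 3!=6
Coefficient = 355687428096000 / 311040 = 1143542400

1143542400


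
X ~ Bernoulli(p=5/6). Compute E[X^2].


For Bernoulli: X in {0,1}
E[X^2] = 0^2*(1-5/6) + 1^2*5/6 = 5/6

5/6


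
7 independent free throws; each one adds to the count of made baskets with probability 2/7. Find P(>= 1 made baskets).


P(at least one) = 1 - P(none)
P(none) = (1 - 2/7)^7 = (5/7)^7 = 78125/823543
P(at least one) = 1 - 78125/823543 = 745418/823543

745418/823543


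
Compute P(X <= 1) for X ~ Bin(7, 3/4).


P(X<=1) = P(X=0) + P(X=1)
= 1/16384 + 21/16384
= 11/8192

11/8192


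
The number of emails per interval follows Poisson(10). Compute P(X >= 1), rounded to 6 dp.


P(X>=1) = 1 - P(X<=0) = 1 - (e^(-10)*10^0/0!)
≈ 1 - 0.0000453999 = 0.9999546001
≈ 0.999955

0.999955


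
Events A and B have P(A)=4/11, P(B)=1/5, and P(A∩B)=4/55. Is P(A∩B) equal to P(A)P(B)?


P(A)*P(B) = 4/11*1/5 = 4/55
P(A∩B) = 4/55, which equals P(A)P(B), so independent

Yes, A and B are independent


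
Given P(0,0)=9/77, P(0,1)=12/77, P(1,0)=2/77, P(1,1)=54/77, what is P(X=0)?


P(X=0) = P(0,0)+P(0,1) = 9/77 + 12/77 = 21/77 = 3/11

3/11


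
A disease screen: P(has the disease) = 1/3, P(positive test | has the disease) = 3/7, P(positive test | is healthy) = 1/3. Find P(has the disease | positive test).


P(A) = P(A|B)P(B) + P(A|B')P(B') = 3/7*1/3 + 1/3*2/3 = 23/63
P(B|A) = P(A|B)P(B)/P(A) = (1/7)/(23/63) = 9/23

9/23


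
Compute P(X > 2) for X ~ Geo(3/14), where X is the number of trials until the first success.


P(X > 2) = P(first 2 trials all fail) = (1-p)^2 = (11/14)^2 = 121/196

121/196


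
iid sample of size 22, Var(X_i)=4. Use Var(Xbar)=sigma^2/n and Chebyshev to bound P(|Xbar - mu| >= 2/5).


Var(Xbar) = Var(X)/n = 4/22
Chebyshev: P(|Xbar-mu| >= 2/5) <= Var(Xbar)/(2/5)^2 = (2/11)/(4/25) = 25/22
Bound exceeds 1, so trivial bound: 1

1


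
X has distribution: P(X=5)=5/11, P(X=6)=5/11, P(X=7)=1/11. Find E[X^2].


E[X^2] = sum(g(x)*P(x))
= 25*5/11 + 36*5/11 + 49*1/11
= 354/11

354/11


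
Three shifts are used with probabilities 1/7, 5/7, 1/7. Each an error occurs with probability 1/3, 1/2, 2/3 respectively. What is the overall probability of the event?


P(A) = P(A|B1)P(B1) + P(A|B2)P(B2) + P(A|B3)P(B3)
= 1/3*1/7 + 1/2*5/7 + 2/3*1/7
= 1/21 + 5/14 + 2/21 = 1/2

1/2


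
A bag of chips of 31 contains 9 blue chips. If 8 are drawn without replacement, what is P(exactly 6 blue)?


P(X=6) = C(9,6)*C(22,2) / C(31,8)
= 84*231 / 7888725
= 19404/7888725 = 2156/876525

2156/876525


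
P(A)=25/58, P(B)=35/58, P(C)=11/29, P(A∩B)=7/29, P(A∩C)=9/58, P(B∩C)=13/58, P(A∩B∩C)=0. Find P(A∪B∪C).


P(A∪B∪C) = P(A)+P(B)+P(C) - P(AB)-P(AC)-P(BC) + P(ABC)
= 25/58+35/58+11/29 - 7/29-9/58-13/58 + 0
= 23/29

23/29


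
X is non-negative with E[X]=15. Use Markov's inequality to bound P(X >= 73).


Markov: P(X >= a) <= E[X]/a
P(X >= 73) <= 15/73

15/73


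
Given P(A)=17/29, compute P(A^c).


P(A') = 1 - P(A) = 1 - 17/29 = 12/29

12/29


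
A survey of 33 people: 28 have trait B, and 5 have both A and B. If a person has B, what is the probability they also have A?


P(A|B) = P(A∩B)/P(B) = (5/33)/(28/33) = 5/28

5/28


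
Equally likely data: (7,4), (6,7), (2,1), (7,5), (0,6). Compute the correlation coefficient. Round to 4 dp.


Cov(X,Y) = 1.1600, Var(X) = 8.2400, Var(Y) = 4.2400
rho = Cov/(sqrt(VarX)*sqrt(VarY)) = 0.1963

0.1963


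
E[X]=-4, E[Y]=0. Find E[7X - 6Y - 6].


E[7X - 6Y - 6] = 7*E[X] - 6*E[Y] - 6
= (7)*(-4) + (-6)*(0) + (-6)
= -28 + 0 - 6 = -34

-34


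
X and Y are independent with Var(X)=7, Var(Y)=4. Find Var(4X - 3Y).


Independence => Cov(X,Y)=0
Var(4X - 3Y) = 4^2*Var(X) + (-3)^2*Var(Y)
= 16*7 + 9*4 = 148

148


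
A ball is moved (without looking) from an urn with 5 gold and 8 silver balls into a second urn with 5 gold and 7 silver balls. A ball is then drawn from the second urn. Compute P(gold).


P(transfer gold) = 5/13; P(transfer silver) = 8/13
If gold transferred: Urn II has 6 gold of 13, so P(gold|gold moved) = 6/13
If silver transferred: Urn II has 5 gold of 13, so P(gold|silver moved) = 5/13
By total probability: P(gold) = 5/13*6/13 + 8/13*5/13 = 70/169

70/169


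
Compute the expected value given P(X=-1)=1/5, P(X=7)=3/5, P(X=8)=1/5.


E[X] = sum(x * P(x))
= -1*1/5 + 7*3/5 + 8*1/5
= 28/5

28/5


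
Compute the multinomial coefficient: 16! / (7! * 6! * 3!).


16! = 20922789888000
Denominator: 7!=5040 * 6!=720 * 3!=6
Coefficient = 20922789888000 / 21772800 = 960960

960960


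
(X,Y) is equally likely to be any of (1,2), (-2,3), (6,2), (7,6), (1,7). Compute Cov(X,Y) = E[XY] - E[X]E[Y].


E[X]=13/5, E[Y]=4, E[XY]=57/5
Cov(X,Y) = E[XY] - E[X]E[Y] = 57/5 - 13/5*4 = 1

1


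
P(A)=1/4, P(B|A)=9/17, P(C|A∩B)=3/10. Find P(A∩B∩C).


P(A∩B∩C) = P(A) * P(B|A) * P(C|A∩B)
= 1/4 * 9/17 * 3/10
= 9/68 * 3/10 = 27/680

27/680


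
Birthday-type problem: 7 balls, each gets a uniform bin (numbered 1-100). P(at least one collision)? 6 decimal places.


P(all different) = prod((100-i)/100 for i=0..6) = 0.806781
P(at least one match) = 1 - 0.806781 = 0.193219

0.193219


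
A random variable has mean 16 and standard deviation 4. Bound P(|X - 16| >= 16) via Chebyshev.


k = 16/4 = 4
Chebyshev: P(|X-mu| >= k*sigma) <= 1/k^2 = 1/4^2 = 1/16

1/16


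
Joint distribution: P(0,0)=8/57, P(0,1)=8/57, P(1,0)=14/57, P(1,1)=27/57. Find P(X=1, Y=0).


Read from table: P(X=1, Y=0) = 14/57

14/57


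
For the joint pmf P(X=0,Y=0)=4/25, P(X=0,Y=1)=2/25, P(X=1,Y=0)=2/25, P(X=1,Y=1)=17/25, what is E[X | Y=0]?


P(Y=0) = 6/25
E[X|Y=0] = (0*4 + 1*2)/6 = 2/6 = 1/3

1/3


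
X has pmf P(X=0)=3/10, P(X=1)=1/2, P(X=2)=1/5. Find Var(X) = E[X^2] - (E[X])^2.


E[X] = 9/10, E[X^2] = 13/10
Var(X) = E[X^2] - (E[X])^2 = 13/10 - (9/10)^2 = 49/100

49/100


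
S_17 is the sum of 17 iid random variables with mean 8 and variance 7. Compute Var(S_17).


By independence, Var(S_n) = n*Var(X_1) = 17*7 = 119

119


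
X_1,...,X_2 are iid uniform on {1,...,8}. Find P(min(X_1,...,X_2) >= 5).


P(min >= 5) = P(all X_i >= 5) = (P(X_1 >= 5))^2
= (4/8)^2 = (1/2)^2 = 1/4

1/4


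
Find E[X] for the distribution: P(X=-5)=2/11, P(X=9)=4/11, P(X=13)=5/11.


E[X] = sum(x * P(x))
= -5*2/11 + 9*4/11 + 13*5/11
= 91/11

91/11


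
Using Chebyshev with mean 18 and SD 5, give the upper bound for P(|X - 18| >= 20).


k = 20/5 = 4
Chebyshev: P(|X-mu| >= k*sigma) <= 1/k^2 = 1/4^2 = 1/16

1/16


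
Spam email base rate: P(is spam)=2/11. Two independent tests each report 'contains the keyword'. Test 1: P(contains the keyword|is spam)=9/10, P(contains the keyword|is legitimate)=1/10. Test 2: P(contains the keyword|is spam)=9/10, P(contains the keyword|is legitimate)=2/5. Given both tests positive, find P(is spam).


After test 1: P(+) = 9/10*2/11 + 1/10*9/11 = 27/110
P(B|+) = (9/55)/(27/110) = 2/3
After test 2 (use post1 as new prior): P(+) = 9/10*2/3 + 2/5*1/3 = 11/15
P(B|+,+) = (3/5)/(11/15) = 9/11

9/11


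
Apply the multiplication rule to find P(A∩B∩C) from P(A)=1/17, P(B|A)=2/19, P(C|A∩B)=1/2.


P(A∩B∩C) = P(A) * P(B|A) * P(C|A∩B)
= 1/17 * 2/19 * 1/2
= 2/323 * 1/2 = 1/323

1/323


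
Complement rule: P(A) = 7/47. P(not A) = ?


P(A') = 1 - P(A) = 1 - 7/47 = 40/47

40/47


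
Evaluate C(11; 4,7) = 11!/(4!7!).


11! = 39916800
Denominator: 4!=24 * 7!=5040
Coefficient = 39916800 / 120960 = 330

330


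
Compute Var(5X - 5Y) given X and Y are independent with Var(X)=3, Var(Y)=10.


Independence => Cov(X,Y)=0
Var(5X - 5Y) = 5^2*Var(X) + (-5)^2*Var(Y)
= 25*3 + 25*10 = 325

325


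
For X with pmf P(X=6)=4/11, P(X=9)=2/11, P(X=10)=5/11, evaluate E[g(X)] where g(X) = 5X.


E[5X] = sum(g(x)*P(x))
= 30*4/11 + 45*2/11 + 50*5/11
= 460/11

460/11


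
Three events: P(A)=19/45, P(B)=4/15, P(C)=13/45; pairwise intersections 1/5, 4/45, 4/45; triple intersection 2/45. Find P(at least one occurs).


P(A∪B∪C) = P(A)+P(B)+P(C) - P(AB)-P(AC)-P(BC) + P(ABC)
= 19/45+4/15+13/45 - 1/5-4/45-4/45 + 2/45
= 29/45

29/45


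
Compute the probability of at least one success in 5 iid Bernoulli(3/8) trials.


P(at least one) = 1 - P(none)
P(none) = (1 - 3/8)^5 = (5/8)^5 = 3125/32768
P(at least one) = 1 - 3125/32768 = 29643/32768

29643/32768


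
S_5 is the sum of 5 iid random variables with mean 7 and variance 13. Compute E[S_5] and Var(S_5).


E[S_n] = n*mu = 5*7 = 35
Var(S_n) = n*sigma^2 = 5*13 = 65

E[S_5]=35, Var(S_5)=65


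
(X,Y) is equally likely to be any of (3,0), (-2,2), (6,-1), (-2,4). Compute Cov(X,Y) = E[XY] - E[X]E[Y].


E[X]=5/4, E[Y]=5/4, E[XY]=-9/2
Cov(X,Y) = E[XY] - E[X]E[Y] = -9/2 - 5/4*5/4 = -97/16

-97/16


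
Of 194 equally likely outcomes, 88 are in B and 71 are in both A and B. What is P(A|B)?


P(A|B) = P(A∩B)/P(B) = (71/194)/(88/194) = 71/88

71/88


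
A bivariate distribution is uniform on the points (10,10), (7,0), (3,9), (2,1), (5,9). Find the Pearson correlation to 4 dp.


Cov(X,Y) = 3.4800, Var(X) = 8.2400, Var(Y) = 18.9600
rho = Cov/(sqrt(VarX)*sqrt(VarY)) = 0.2784

0.2784


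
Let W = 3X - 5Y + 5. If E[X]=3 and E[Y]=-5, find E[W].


E[3X - 5Y + 5] = 3*E[X] - 5*E[Y] + 5
= (3)*(3) + (-5)*(-5) + (5)
= 9 + 25 + 5 = 39

39


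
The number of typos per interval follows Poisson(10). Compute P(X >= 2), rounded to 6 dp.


P(X>=2) = 1 - P(X<=1) = 1 - (e^(-10)*10^0/0! + e^(-10)*10^1/1!)
≈ 1 - (0.0000453999 + 0.0004539993)
= 1 - 0.0004993992 = 0.9995006008
≈ 0.999501

0.999501


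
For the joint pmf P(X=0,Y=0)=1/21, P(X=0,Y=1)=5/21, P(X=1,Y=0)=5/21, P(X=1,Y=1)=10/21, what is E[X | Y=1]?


P(Y=1) = 15/21
E[X|Y=1] = (0*5 + 1*10)/15 = 10/15 = 2/3

2/3


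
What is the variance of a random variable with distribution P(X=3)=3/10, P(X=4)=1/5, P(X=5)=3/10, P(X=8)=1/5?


E[X] = 24/5, E[X^2] = 131/5
Var(X) = E[X^2] - (E[X])^2 = 131/5 - (24/5)^2 = 79/25

79/25


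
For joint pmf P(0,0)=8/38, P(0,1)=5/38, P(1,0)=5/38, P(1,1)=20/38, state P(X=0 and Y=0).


Read from table: P(X=0, Y=0) = 8/38 = 4/19

4/19


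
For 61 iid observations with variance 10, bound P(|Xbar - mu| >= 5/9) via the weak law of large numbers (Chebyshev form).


Var(Xbar) = Var(X)/n = 10/61
Chebyshev: P(|Xbar-mu| >= 5/9) <= Var(Xbar)/(5/9)^2 = (10/61)/(25/81) = 162/305

162/305


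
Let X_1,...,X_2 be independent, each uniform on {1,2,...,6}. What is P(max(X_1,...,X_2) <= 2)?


P(max <= 2) = P(all X_i <= 2) = (P(X_1 <= 2))^2
= (2/6)^2 = (1/3)^2 = 1/9

1/9


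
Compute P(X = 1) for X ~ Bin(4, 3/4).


P(X=1) = C(4,1) * p^1 * (1-p)^3
= 4 * 3/4 * 1/64
= 3/64

3/64


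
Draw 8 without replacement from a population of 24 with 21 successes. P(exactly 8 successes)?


P(X=8) = C(21,8)*C(3,0) / C(24,8)
= 203490*1 / 735471
= 203490/735471 = 70/253

70/253


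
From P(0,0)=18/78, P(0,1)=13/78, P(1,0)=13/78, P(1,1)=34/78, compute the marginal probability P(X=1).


P(X=1) = P(1,0)+P(1,1) = 13/78 + 34/78 = 47/78

47/78


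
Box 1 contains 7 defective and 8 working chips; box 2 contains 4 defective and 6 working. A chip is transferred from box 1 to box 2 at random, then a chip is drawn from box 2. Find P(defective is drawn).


P(transfer defective) = 7/15; P(transfer working) = 8/15
If defective transferred: Urn II has 5 defective of 11, so P(defective|defective moved) = 5/11
If working transferred: Urn II has 4 defective of 11, so P(defective|working moved) = 4/11
By total probability: P(defective) = 7/15*5/11 + 8/15*4/11 = 67/165

67/165


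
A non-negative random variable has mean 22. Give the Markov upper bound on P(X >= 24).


Markov: P(X >= a) <= E[X]/a
P(X >= 24) <= 22/24 = 11/12

11/12


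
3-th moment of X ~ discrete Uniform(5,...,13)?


E[X^3] = (1/9) * sum(x^3 for x=5..13)
= 8181/9 = 909

909


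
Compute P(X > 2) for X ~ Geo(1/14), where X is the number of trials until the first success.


P(X > 2) = P(first 2 trials all fail) = (1-p)^2 = (13/14)^2 = 169/196

169/196


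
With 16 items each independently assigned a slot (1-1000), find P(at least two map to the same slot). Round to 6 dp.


P(all different) = prod((1000-i)/1000 for i=0..15) = 0.886366
P(at least one match) = 1 - 0.886366 = 0.113634

0.113634


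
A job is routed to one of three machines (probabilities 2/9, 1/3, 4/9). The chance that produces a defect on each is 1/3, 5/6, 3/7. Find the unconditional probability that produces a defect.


P(A) = P(A|B1)P(B1) + P(A|B2)P(B2) + P(A|B3)P(B3)
= 1/3*2/9 + 5/6*1/3 + 3/7*4/9
= 2/27 + 5/18 + 4/21 = 205/378

205/378


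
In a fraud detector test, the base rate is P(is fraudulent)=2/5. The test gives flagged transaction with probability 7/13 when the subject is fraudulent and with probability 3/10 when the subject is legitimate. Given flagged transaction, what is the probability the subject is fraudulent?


P(A) = P(A|B)P(B) + P(A|B')P(B') = 7/13*2/5 + 3/10*3/5 = 257/650
P(B|A) = P(A|B)P(B)/P(A) = (14/65)/(257/650) = 140/257

140/257
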